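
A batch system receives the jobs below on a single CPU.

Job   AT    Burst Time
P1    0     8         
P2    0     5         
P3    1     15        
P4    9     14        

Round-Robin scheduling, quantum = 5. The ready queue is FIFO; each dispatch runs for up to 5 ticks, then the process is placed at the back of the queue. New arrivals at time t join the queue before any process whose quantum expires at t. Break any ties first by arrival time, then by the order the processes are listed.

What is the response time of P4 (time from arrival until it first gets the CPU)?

Timeline: | P1 0-5 | P2 5-10 | P3 10-15 | P1 15-18 | P4 18-23 | P3 23-28 | P4 28-33 | P3 33-38 | P4 38-42 |
Completion: P1=18  P2=10  P3=38  P4=42
Turnaround (C−A): P1=18  P2=10  P3=37  P4=33
Response(P4) = first start − arrival = 18 − 9 = 9

9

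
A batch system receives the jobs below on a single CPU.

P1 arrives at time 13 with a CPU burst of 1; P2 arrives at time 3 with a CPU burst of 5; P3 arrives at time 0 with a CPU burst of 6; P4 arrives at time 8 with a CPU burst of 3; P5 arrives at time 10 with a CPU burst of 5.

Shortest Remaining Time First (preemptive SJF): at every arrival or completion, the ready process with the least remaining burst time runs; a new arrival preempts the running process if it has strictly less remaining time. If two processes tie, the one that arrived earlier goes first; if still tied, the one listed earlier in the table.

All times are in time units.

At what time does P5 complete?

20

Gantt: | P3 0-6 | P2 6-11 | P4 11-14 | P1 14-15 | P5 15-20 |
Completion: P1=15  P2=11  P3=6  P4=14  P5=20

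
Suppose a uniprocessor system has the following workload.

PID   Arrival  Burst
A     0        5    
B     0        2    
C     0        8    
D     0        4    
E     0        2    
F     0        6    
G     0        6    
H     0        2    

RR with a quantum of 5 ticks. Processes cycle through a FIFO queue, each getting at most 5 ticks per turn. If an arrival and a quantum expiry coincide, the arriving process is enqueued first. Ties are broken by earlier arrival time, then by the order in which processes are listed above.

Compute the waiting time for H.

28

Gantt: | A 0-5 | B 5-7 | C 7-12 | D 12-16 | E 16-18 | F 18-23 | G 23-28 | H 28-30 | C 30-33 | F 33-34 | G 34-35 |
Completion: A=5  B=7  C=33  D=16  E=18  F=34  G=35  H=30
Waiting(H) = turnaround − burst = 30 − 2 = 28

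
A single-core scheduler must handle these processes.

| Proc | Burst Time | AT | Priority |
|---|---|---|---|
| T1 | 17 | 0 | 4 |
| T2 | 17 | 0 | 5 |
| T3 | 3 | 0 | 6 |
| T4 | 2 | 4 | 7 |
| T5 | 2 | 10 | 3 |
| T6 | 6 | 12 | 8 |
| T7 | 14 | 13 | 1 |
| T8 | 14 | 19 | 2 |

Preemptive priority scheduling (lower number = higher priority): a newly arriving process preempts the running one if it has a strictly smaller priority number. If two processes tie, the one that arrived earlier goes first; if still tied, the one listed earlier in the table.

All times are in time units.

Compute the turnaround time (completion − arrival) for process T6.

Schedule: | T1 0-10 | T5 10-12 | T1 12-13 | T7 13-27 | T8 27-41 | T1 41-47 | T2 47-64 | T3 64-67 | T4 67-69 | T6 69-75 |
Completion: T1=47  T2=64  T3=67  T4=69  T5=12  T6=75  T7=27  T8=41
Turnaround(T6) = completion − arrival = 75 − 12 = 63

63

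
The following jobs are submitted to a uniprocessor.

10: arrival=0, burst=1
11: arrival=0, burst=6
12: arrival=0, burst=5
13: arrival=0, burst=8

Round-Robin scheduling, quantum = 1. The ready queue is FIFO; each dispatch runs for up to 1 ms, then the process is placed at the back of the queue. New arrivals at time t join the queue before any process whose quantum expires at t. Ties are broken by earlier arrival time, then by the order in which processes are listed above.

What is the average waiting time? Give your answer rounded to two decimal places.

8.25

Schedule: | 10 0-1 | 11 1-2 | 12 2-3 | 13 3-4 | 11 4-5 | 12 5-6 | 13 6-7 | 11 7-8 | 12 8-9 | 13 9-10 | 11 10-11 | 12 11-12 | 13 12-13 | 11 13-14 | 12 14-15 | 13 15-16 | 11 16-17 | 13 17-20 |
Completion: 10=1  11=17  12=15  13=20
Waiting times: 10=0, 11=11, 12=10, 13=12
Average waiting = (0+11+10+12) / 4 = 33/4 = 8.25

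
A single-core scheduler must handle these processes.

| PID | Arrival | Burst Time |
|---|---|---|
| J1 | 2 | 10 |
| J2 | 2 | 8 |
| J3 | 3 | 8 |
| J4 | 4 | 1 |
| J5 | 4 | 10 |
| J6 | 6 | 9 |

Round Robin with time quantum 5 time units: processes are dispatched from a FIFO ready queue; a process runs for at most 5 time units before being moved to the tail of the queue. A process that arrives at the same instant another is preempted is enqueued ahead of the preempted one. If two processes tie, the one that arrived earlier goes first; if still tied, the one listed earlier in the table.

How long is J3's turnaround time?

Gantt: | idle 0-2 | J1 2-7 | J2 7-12 | J3 12-17 | J4 17-18 | J5 18-23 | J6 23-28 | J1 28-33 | J2 33-36 | J3 36-39 | J5 39-44 | J6 44-48 |
Completion: J1=33  J2=36  J3=39  J4=18  J5=44  J6=48
Turnaround(J3) = completion − arrival = 39 − 3 = 36

36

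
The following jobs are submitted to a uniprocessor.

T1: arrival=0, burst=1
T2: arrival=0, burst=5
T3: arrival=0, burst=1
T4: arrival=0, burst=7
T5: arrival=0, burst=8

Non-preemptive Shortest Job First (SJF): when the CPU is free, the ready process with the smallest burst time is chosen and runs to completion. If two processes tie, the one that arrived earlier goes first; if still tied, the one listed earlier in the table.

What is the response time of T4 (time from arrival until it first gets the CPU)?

7

Gantt: | T1 0-1 | T3 1-2 | T2 2-7 | T4 7-14 | T5 14-22 |
Completion: T1=1  T2=7  T3=2  T4=14  T5=22
Turnaround (C−A): T1=1  T2=7  T3=2  T4=14  T5=22
Response(T4) = first start − arrival = 7 − 0 = 7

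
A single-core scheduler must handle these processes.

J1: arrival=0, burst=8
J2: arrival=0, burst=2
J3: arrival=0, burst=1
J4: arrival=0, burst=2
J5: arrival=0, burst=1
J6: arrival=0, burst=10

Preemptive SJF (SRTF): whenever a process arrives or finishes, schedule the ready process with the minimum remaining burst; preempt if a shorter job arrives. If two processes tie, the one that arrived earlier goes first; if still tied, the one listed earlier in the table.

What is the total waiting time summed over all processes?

Gantt: | J3 0-1 | J5 1-2 | J2 2-4 | J4 4-6 | J1 6-14 | J6 14-24 |
Completion: J1=14  J2=4  J3=1  J4=6  J5=2  J6=24
Turnaround (C−A): J1=14  J2=4  J3=1  J4=6  J5=2  J6=24
Waiting = turnaround − burst: J1=6, J2=2, J3=0, J4=4, J5=1, J6=14
Total waiting = 6 + 2 + 0 + 4 + 1 + 14 = 27

27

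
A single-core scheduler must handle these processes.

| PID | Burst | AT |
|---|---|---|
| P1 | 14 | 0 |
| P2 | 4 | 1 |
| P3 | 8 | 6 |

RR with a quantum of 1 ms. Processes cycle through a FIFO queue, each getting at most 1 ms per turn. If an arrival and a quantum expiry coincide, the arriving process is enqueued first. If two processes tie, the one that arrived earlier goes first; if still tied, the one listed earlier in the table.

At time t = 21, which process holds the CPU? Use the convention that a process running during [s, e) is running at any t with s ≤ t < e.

P1

Gantt: | P1 0-1 | P2 1-2 | P1 2-3 | P2 3-4 | P1 4-5 | P2 5-6 | P1 6-7 | P3 7-8 | P2 8-9 | P1 9-10 | P3 10-11 | P1 11-12 | P3 12-13 | P1 13-14 | P3 14-15 | P1 15-16 | P3 16-17 | P1 17-18 | P3 18-19 | P1 19-20 | P3 20-21 | P1 21-22 | P3 22-23 | P1 23-26 |
Completion: P1=26  P2=9  P3=23
Turnaround (C−A): P1=26  P2=8  P3=17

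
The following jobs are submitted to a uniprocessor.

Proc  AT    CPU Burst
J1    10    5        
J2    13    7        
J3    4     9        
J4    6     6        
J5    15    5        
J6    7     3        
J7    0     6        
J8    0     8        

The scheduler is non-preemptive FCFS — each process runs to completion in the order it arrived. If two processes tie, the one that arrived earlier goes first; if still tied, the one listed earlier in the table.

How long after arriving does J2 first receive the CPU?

Timeline: | J7 0-6 | J8 6-14 | J3 14-23 | J4 23-29 | J6 29-32 | J1 32-37 | J2 37-44 | J5 44-49 |
Completion: J1=37  J2=44  J3=23  J4=29  J5=49  J6=32  J7=6  J8=14
Response(J2) = first start − arrival = 37 − 13 = 24

24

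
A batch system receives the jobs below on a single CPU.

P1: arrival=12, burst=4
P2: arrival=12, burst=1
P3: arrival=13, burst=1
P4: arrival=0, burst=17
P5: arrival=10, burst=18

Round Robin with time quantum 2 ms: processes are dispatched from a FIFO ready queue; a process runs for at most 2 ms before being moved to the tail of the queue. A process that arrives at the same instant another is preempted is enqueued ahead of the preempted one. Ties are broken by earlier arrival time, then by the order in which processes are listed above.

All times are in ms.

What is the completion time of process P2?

17

Schedule: | P4 0-10 | P5 10-12 | P4 12-14 | P1 14-16 | P2 16-17 | P5 17-19 | P3 19-20 | P4 20-22 | P1 22-24 | P5 24-26 | P4 26-28 | P5 28-30 | P4 30-31 | P5 31-41 |
Completion: P1=24  P2=17  P3=20  P4=31  P5=41
Turnaround (C−A): P1=12  P2=5  P3=7  P4=31  P5=31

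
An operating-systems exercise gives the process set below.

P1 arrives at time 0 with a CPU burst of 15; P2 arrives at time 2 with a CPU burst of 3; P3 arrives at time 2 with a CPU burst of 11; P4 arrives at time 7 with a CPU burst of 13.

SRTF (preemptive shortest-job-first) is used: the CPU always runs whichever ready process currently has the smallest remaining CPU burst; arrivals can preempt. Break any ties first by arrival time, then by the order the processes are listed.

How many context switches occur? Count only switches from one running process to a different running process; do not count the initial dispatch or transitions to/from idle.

Timeline: | P1 0-2 | P2 2-5 | P3 5-16 | P1 16-29 | P4 29-42 |
Completion: P1=29  P2=5  P3=16  P4=42

4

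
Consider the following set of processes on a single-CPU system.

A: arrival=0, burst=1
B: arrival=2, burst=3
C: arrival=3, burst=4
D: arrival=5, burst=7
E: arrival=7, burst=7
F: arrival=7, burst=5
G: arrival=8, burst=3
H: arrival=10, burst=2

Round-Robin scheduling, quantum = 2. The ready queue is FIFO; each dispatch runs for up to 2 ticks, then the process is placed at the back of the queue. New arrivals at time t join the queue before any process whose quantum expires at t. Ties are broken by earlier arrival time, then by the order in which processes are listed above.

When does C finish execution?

11

Gantt: | A 0-1 | idle 1-2 | B 2-4 | C 4-6 | B 6-7 | D 7-9 | C 9-11 | E 11-13 | F 13-15 | G 15-17 | D 17-19 | H 19-21 | E 21-23 | F 23-25 | G 25-26 | D 26-28 | E 28-30 | F 30-31 | D 31-32 | E 32-33 |
Completion: A=1  B=7  C=11  D=32  E=33  F=31  G=26  H=21
Turnaround (C−A): A=1  B=5  C=8  D=27  E=26  F=24  G=18  H=11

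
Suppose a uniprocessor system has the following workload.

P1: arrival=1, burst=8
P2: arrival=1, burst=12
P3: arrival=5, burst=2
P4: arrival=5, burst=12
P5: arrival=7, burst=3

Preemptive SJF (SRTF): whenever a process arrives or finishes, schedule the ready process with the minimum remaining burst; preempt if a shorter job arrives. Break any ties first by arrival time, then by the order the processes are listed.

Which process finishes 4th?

Schedule: | idle 0-1 | P1 1-5 | P3 5-7 | P5 7-10 | P1 10-14 | P2 14-26 | P4 26-38 |
Completion: P1=14  P2=26  P3=7  P4=38  P5=10
Turnaround (C−A): P1=13  P2=25  P3=2  P4=33  P5=3
Finish order: P3 → P5 → P1 → P2 → P4

P2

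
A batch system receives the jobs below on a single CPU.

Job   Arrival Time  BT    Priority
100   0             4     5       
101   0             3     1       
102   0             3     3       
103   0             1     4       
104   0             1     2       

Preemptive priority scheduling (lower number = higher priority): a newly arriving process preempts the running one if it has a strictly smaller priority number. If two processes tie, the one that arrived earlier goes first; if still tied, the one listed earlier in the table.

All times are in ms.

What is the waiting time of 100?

Schedule: | 101 0-3 | 104 3-4 | 102 4-7 | 103 7-8 | 100 8-12 |
Completion: 100=12  101=3  102=7  103=8  104=4
Turnaround (C−A): 100=12  101=3  102=7  103=8  104=4
Waiting(100) = turnaround − burst = 12 − 4 = 8

8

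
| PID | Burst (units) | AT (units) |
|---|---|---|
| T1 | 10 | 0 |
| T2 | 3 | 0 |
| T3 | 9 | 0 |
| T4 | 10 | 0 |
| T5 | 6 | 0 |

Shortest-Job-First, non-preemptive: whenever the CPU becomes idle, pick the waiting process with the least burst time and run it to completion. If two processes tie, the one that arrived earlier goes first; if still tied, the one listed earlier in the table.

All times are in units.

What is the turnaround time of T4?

Gantt: | T2 0-3 | T5 3-9 | T3 9-18 | T1 18-28 | T4 28-38 |
Completion: T1=28  T2=3  T3=18  T4=38  T5=9
Turnaround(T4) = completion − arrival = 38 − 0 = 38

38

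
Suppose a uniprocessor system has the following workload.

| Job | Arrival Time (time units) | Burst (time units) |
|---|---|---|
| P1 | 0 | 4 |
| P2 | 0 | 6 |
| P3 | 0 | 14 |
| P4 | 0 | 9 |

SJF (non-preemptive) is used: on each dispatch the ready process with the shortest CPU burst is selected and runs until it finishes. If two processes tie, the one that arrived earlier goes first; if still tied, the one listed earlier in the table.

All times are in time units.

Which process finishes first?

P1

Timeline: | P1 0-4 | P2 4-10 | P4 10-19 | P3 19-33 |
Completion: P1=4  P2=10  P3=33  P4=19
Turnaround (C−A): P1=4  P2=10  P3=33  P4=19
Finish order: P1 → P2 → P4 → P3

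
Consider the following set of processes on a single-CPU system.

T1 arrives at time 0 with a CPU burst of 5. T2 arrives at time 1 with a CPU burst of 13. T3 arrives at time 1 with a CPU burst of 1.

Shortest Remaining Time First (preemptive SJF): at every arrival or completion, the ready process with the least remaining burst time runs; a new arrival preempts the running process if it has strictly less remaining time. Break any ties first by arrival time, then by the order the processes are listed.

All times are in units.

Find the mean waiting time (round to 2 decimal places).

Schedule: | T1 0-1 | T3 1-2 | T1 2-6 | T2 6-19 |
Completion: T1=6  T2=19  T3=2
Turnaround (C−A): T1=6  T2=18  T3=1
Waiting times: T1=1, T2=5, T3=0
Average waiting = (1+5+0) / 3 = 6/3 = 2.00

2.00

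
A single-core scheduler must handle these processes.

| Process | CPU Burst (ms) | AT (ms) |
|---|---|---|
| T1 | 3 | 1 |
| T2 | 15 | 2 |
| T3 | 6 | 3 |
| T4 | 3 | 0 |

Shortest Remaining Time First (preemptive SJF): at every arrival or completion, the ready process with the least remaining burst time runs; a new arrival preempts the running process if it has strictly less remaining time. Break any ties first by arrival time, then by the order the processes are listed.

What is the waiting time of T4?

0

Timeline: | T4 0-3 | T1 3-6 | T3 6-12 | T2 12-27 |
Completion: T1=6  T2=27  T3=12  T4=3
Waiting(T4) = turnaround − burst = 3 − 3 = 0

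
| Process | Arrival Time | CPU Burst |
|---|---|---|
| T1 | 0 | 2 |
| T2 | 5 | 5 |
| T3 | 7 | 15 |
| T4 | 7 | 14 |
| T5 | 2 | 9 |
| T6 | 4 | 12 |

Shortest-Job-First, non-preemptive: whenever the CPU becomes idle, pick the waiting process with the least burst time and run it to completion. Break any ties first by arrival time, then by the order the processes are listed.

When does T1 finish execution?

Gantt: | T1 0-2 | T5 2-11 | T2 11-16 | T6 16-28 | T4 28-42 | T3 42-57 |
Completion: T1=2  T2=16  T3=57  T4=42  T5=11  T6=28
Turnaround (C−A): T1=2  T2=11  T3=50  T4=35  T5=9  T6=24

2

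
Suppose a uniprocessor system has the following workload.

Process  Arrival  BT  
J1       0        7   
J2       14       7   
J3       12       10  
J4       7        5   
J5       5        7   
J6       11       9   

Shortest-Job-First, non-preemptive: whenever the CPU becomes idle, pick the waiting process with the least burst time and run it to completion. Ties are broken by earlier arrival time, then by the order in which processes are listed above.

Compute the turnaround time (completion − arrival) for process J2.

12

Timeline: | J1 0-7 | J4 7-12 | J5 12-19 | J2 19-26 | J6 26-35 | J3 35-45 |
Completion: J1=7  J2=26  J3=45  J4=12  J5=19  J6=35
Turnaround (C−A): J1=7  J2=12  J3=33  J4=5  J5=14  J6=24
Turnaround(J2) = completion − arrival = 26 − 14 = 12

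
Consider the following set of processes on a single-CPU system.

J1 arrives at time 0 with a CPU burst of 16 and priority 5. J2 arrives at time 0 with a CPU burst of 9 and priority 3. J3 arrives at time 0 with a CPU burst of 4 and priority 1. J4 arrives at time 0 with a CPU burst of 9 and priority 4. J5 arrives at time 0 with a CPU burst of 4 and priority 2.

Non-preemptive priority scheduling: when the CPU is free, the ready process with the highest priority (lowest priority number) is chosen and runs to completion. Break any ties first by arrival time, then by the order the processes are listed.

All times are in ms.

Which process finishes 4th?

J4

Timeline: | J3 0-4 | J5 4-8 | J2 8-17 | J4 17-26 | J1 26-42 |
Completion: J1=42  J2=17  J3=4  J4=26  J5=8
Turnaround (C−A): J1=42  J2=17  J3=4  J4=26  J5=8
Finish order: J3 → J5 → J2 → J4 → J1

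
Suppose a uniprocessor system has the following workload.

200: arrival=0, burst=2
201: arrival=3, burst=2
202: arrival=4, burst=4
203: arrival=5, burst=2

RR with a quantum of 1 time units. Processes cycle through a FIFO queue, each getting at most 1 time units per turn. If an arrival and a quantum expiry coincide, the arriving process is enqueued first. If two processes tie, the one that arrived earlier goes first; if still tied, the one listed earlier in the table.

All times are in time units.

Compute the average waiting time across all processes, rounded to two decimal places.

Gantt: | 200 0-2 | idle 2-3 | 201 3-4 | 202 4-5 | 201 5-6 | 203 6-7 | 202 7-8 | 203 8-9 | 202 9-11 |
Completion: 200=2  201=6  202=11  203=9
Waiting times: 200=0, 201=1, 202=3, 203=2
Average waiting = (0+1+3+2) / 4 = 6/4 = 1.50

1.50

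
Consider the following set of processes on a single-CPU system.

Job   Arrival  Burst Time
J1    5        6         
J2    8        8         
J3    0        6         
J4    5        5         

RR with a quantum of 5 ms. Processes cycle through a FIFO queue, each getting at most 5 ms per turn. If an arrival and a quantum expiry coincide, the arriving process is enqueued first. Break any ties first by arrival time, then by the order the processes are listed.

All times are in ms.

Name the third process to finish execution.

J1

Gantt: | J3 0-5 | J1 5-10 | J4 10-15 | J3 15-16 | J2 16-21 | J1 21-22 | J2 22-25 |
Completion: J1=22  J2=25  J3=16  J4=15
Turnaround (C−A): J1=17  J2=17  J3=16  J4=10
Finish order: J4 → J3 → J1 → J2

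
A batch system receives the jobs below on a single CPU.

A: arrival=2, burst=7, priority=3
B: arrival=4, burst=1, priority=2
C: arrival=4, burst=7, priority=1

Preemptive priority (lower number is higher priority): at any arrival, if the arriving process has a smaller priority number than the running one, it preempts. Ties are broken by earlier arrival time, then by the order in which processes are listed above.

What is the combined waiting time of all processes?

Timeline: | idle 0-2 | A 2-4 | C 4-11 | B 11-12 | A 12-17 |
Completion: A=17  B=12  C=11
Turnaround (C−A): A=15  B=8  C=7
Waiting = turnaround − burst: A=8, B=7, C=0
Total waiting = 8 + 7 + 0 = 15

15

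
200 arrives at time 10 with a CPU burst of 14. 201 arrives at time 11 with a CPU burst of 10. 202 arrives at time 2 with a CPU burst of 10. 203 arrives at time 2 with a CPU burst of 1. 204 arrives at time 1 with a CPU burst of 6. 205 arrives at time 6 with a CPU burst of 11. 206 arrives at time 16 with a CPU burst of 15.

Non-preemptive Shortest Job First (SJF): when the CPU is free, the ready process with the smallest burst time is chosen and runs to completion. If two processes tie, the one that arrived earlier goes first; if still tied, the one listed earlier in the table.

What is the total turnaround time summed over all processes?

173

Gantt: | idle 0-1 | 204 1-7 | 203 7-8 | 202 8-18 | 201 18-28 | 205 28-39 | 200 39-53 | 206 53-68 |
Completion: 200=53  201=28  202=18  203=8  204=7  205=39  206=68
Turnaround (C−A): 200=43  201=17  202=16  203=6  204=6  205=33  206=52
Turnaround = completion − arrival: 200=43, 201=17, 202=16, 203=6, 204=6, 205=33, 206=52
Total turnaround = 43 + 17 + 16 + 6 + 6 + 33 + 52 = 173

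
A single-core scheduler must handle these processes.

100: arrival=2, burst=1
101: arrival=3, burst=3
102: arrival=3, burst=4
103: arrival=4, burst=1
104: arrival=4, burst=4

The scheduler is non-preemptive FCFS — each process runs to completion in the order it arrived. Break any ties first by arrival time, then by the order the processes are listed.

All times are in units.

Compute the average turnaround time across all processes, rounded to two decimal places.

Gantt: | idle 0-2 | 100 2-3 | 101 3-6 | 102 6-10 | 103 10-11 | 104 11-15 |
Completion: 100=3  101=6  102=10  103=11  104=15
Turnaround (C−A): 100=1  101=3  102=7  103=7  104=11
Turnaround times: 100=1, 101=3, 102=7, 103=7, 104=11
Average turnaround = (1+3+7+7+11) / 5 = 29/5 = 5.80

5.80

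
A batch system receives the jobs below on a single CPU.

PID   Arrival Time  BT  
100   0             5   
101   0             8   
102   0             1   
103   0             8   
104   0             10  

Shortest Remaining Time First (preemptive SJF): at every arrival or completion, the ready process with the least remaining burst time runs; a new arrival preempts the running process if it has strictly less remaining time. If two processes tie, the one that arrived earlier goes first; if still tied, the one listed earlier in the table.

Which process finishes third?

101

Gantt: | 102 0-1 | 100 1-6 | 101 6-14 | 103 14-22 | 104 22-32 |
Completion: 100=6  101=14  102=1  103=22  104=32
Finish order: 102 → 100 → 101 → 103 → 104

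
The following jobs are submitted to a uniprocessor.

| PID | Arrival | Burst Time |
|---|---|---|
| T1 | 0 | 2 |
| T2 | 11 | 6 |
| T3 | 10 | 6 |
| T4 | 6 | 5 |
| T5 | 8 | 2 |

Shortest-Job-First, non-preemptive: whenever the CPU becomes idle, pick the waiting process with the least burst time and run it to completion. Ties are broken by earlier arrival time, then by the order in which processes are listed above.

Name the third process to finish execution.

Gantt: | T1 0-2 | idle 2-6 | T4 6-11 | T5 11-13 | T3 13-19 | T2 19-25 |
Completion: T1=2  T2=25  T3=19  T4=11  T5=13
Turnaround (C−A): T1=2  T2=14  T3=9  T4=5  T5=5
Finish order: T1 → T4 → T5 → T3 → T2

T5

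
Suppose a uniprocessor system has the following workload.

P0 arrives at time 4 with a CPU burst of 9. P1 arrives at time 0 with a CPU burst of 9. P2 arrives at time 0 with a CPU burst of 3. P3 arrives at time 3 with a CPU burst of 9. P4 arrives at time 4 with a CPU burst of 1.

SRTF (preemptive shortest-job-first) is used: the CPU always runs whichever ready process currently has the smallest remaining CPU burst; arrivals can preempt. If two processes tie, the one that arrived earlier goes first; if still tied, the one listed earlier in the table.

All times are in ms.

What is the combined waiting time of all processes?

Timeline: | P2 0-3 | P1 3-4 | P4 4-5 | P1 5-13 | P3 13-22 | P0 22-31 |
Completion: P0=31  P1=13  P2=3  P3=22  P4=5
Turnaround (C−A): P0=27  P1=13  P2=3  P3=19  P4=1
Waiting = turnaround − burst: P0=18, P1=4, P2=0, P3=10, P4=0
Total waiting = 18 + 4 + 0 + 10 + 0 = 32

32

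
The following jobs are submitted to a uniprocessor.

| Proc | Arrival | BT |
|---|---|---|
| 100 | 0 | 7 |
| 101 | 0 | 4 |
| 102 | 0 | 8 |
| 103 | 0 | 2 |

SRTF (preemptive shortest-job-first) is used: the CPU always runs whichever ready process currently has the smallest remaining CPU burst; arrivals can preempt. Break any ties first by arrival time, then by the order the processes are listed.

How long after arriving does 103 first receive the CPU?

Gantt: | 103 0-2 | 101 2-6 | 100 6-13 | 102 13-21 |
Completion: 100=13  101=6  102=21  103=2
Turnaround (C−A): 100=13  101=6  102=21  103=2
Response(103) = first start − arrival = 0 − 0 = 0

0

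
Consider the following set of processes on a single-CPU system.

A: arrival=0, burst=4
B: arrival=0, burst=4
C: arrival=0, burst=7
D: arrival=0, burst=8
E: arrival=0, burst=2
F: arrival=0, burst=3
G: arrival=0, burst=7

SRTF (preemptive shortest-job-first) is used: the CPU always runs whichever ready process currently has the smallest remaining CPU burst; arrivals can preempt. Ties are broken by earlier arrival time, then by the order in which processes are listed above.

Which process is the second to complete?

F

Gantt: | E 0-2 | F 2-5 | A 5-9 | B 9-13 | C 13-20 | G 20-27 | D 27-35 |
Completion: A=9  B=13  C=20  D=35  E=2  F=5  G=27
Finish order: E → F → A → B → C → G → D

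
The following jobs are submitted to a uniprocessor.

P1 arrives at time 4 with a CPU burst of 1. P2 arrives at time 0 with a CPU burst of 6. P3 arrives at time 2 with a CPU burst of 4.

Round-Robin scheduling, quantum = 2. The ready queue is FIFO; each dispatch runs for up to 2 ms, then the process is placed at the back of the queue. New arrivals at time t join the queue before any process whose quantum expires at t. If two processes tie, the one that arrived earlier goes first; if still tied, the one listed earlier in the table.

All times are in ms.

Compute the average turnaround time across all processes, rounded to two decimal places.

Schedule: | P2 0-2 | P3 2-4 | P2 4-6 | P1 6-7 | P3 7-9 | P2 9-11 |
Completion: P1=7  P2=11  P3=9
Turnaround (C−A): P1=3  P2=11  P3=7
Turnaround times: P1=3, P2=11, P3=7
Average turnaround = (3+11+7) / 3 = 21/3 = 7.00

7.00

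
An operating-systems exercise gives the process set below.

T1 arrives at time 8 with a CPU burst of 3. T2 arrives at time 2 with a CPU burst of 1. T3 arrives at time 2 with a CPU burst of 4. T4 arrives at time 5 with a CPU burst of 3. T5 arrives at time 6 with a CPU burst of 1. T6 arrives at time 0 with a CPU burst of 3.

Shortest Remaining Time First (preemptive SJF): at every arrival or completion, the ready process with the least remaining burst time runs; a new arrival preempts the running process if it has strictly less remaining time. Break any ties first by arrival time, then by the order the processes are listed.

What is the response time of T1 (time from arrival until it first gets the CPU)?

Schedule: | T6 0-3 | T2 3-4 | T3 4-6 | T5 6-7 | T3 7-9 | T4 9-12 | T1 12-15 |
Completion: T1=15  T2=4  T3=9  T4=12  T5=7  T6=3
Turnaround (C−A): T1=7  T2=2  T3=7  T4=7  T5=1  T6=3
Response(T1) = first start − arrival = 12 − 8 = 4

4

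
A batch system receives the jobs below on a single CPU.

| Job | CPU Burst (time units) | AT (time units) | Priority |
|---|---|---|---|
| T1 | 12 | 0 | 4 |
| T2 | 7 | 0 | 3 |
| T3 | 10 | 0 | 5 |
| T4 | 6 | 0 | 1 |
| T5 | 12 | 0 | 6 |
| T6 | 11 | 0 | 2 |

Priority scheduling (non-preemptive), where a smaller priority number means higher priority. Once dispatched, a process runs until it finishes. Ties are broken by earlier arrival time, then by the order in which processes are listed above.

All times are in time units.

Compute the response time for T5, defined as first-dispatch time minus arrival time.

Schedule: | T4 0-6 | T6 6-17 | T2 17-24 | T1 24-36 | T3 36-46 | T5 46-58 |
Completion: T1=36  T2=24  T3=46  T4=6  T5=58  T6=17
Response(T5) = first start − arrival = 46 − 0 = 46

46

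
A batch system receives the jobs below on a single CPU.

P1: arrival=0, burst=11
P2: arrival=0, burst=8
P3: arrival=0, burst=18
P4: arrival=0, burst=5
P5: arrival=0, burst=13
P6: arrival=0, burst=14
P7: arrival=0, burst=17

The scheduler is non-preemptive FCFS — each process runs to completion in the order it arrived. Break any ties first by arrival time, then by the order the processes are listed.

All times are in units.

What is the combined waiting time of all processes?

Gantt: | P1 0-11 | P2 11-19 | P3 19-37 | P4 37-42 | P5 42-55 | P6 55-69 | P7 69-86 |
Completion: P1=11  P2=19  P3=37  P4=42  P5=55  P6=69  P7=86
Turnaround (C−A): P1=11  P2=19  P3=37  P4=42  P5=55  P6=69  P7=86
Waiting = turnaround − burst: P1=0, P2=11, P3=19, P4=37, P5=42, P6=55, P7=69
Total waiting = 0 + 11 + 19 + 37 + 42 + 55 + 69 = 233

233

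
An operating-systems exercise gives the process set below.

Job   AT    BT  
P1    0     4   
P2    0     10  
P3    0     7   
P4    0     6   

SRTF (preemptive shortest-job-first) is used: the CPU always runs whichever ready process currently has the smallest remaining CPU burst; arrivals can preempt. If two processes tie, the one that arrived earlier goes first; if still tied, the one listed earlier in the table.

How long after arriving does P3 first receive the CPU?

Gantt: | P1 0-4 | P4 4-10 | P3 10-17 | P2 17-27 |
Completion: P1=4  P2=27  P3=17  P4=10
Turnaround (C−A): P1=4  P2=27  P3=17  P4=10
Response(P3) = first start − arrival = 10 − 0 = 10

10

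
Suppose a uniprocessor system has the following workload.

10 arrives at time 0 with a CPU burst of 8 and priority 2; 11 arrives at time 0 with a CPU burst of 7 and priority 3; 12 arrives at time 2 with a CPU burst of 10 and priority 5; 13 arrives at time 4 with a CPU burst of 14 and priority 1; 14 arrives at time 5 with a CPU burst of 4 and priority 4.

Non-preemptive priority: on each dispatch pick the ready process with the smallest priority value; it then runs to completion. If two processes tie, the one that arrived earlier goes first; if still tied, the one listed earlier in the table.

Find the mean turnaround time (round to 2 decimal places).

Gantt: | 10 0-8 | 13 8-22 | 11 22-29 | 14 29-33 | 12 33-43 |
Completion: 10=8  11=29  12=43  13=22  14=33
Turnaround times: 10=8, 11=29, 12=41, 13=18, 14=28
Average turnaround = (8+29+41+18+28) / 5 = 124/5 = 24.80

24.80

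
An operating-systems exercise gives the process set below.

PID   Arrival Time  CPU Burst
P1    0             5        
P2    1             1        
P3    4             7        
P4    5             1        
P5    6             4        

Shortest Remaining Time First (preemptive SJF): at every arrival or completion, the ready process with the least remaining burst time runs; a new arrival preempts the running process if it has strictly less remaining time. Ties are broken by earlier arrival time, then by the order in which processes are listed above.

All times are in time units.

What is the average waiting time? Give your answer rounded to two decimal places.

2.00

Gantt: | P1 0-1 | P2 1-2 | P1 2-6 | P4 6-7 | P5 7-11 | P3 11-18 |
Completion: P1=6  P2=2  P3=18  P4=7  P5=11
Turnaround (C−A): P1=6  P2=1  P3=14  P4=2  P5=5
Waiting times: P1=1, P2=0, P3=7, P4=1, P5=1
Average waiting = (1+0+7+1+1) / 5 = 10/5 = 2.00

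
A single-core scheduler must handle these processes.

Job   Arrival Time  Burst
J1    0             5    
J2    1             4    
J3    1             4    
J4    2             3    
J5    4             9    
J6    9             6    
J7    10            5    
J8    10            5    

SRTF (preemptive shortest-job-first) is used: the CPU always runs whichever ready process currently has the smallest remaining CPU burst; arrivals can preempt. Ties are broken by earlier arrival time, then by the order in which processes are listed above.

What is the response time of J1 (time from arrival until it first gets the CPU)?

Timeline: | J1 0-5 | J4 5-8 | J2 8-12 | J3 12-16 | J7 16-21 | J8 21-26 | J6 26-32 | J5 32-41 |
Completion: J1=5  J2=12  J3=16  J4=8  J5=41  J6=32  J7=21  J8=26
Turnaround (C−A): J1=5  J2=11  J3=15  J4=6  J5=37  J6=23  J7=11  J8=16
Response(J1) = first start − arrival = 0 − 0 = 0

0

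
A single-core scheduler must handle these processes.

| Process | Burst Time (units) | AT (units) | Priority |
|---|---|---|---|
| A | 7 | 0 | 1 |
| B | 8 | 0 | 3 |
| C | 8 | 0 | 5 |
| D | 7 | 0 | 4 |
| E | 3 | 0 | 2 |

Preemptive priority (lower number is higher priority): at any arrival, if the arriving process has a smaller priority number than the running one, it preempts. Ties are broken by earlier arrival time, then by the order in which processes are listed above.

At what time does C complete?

33

Timeline: | A 0-7 | E 7-10 | B 10-18 | D 18-25 | C 25-33 |
Completion: A=7  B=18  C=33  D=25  E=10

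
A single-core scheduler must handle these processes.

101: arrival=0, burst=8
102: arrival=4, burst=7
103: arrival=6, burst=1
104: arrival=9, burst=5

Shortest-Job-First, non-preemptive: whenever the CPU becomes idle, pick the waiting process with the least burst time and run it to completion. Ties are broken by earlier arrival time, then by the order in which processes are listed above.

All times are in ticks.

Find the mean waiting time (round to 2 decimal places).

Timeline: | 101 0-8 | 103 8-9 | 104 9-14 | 102 14-21 |
Completion: 101=8  102=21  103=9  104=14
Waiting times: 101=0, 102=10, 103=2, 104=0
Average waiting = (0+10+2+0) / 4 = 12/4 = 3.00

3.00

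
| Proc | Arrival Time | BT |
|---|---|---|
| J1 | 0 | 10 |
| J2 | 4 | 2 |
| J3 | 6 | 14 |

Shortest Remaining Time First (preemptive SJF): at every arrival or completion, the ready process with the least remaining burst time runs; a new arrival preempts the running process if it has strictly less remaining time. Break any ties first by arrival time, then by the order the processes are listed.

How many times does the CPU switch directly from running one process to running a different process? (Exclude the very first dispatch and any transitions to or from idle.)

Schedule: | J1 0-4 | J2 4-6 | J1 6-12 | J3 12-26 |
Completion: J1=12  J2=6  J3=26

3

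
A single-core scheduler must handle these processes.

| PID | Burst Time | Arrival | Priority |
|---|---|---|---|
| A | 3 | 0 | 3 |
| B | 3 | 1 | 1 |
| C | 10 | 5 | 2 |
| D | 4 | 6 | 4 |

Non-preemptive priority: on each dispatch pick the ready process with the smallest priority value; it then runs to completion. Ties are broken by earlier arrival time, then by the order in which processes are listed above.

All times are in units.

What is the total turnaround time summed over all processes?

Timeline: | A 0-3 | B 3-6 | C 6-16 | D 16-20 |
Completion: A=3  B=6  C=16  D=20
Turnaround (C−A): A=3  B=5  C=11  D=14
Turnaround = completion − arrival: A=3, B=5, C=11, D=14
Total turnaround = 3 + 5 + 11 + 14 = 33

33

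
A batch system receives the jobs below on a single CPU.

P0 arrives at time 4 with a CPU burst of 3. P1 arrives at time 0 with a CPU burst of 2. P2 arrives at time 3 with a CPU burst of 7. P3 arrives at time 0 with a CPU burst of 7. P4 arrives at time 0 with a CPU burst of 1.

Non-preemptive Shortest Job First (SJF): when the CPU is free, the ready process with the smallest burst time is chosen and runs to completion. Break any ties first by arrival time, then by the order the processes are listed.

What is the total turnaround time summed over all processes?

Schedule: | P4 0-1 | P1 1-3 | P3 3-10 | P0 10-13 | P2 13-20 |
Completion: P0=13  P1=3  P2=20  P3=10  P4=1
Turnaround (C−A): P0=9  P1=3  P2=17  P3=10  P4=1
Turnaround = completion − arrival: P0=9, P1=3, P2=17, P3=10, P4=1
Total turnaround = 9 + 3 + 17 + 10 + 1 = 40

40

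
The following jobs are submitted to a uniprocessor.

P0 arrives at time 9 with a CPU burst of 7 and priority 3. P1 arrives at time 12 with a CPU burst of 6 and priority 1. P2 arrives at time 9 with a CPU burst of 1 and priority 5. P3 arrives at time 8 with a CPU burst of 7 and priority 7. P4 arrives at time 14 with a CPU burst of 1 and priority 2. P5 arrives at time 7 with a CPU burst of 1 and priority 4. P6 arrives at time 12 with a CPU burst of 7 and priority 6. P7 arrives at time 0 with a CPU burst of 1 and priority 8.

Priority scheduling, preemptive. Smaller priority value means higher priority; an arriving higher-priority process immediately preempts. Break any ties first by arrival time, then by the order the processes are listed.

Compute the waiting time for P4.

Gantt: | P7 0-1 | idle 1-7 | P5 7-8 | P3 8-9 | P0 9-12 | P1 12-18 | P4 18-19 | P0 19-23 | P2 23-24 | P6 24-31 | P3 31-37 |
Completion: P0=23  P1=18  P2=24  P3=37  P4=19  P5=8  P6=31  P7=1
Turnaround (C−A): P0=14  P1=6  P2=15  P3=29  P4=5  P5=1  P6=19  P7=1
Waiting(P4) = turnaround − burst = 5 − 1 = 4

4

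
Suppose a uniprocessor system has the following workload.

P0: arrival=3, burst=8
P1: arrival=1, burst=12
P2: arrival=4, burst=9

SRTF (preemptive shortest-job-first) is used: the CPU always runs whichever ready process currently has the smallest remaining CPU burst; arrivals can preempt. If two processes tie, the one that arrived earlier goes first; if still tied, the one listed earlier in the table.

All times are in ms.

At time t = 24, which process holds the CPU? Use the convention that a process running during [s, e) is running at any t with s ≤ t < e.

Gantt: | idle 0-1 | P1 1-3 | P0 3-11 | P2 11-20 | P1 20-30 |
Completion: P0=11  P1=30  P2=20

P1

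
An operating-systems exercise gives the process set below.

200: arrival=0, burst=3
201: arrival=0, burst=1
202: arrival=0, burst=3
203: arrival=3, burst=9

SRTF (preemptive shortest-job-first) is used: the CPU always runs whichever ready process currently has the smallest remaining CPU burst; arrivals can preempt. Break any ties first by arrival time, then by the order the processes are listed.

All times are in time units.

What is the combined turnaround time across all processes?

25

Schedule: | 201 0-1 | 200 1-4 | 202 4-7 | 203 7-16 |
Completion: 200=4  201=1  202=7  203=16
Turnaround = completion − arrival: 200=4, 201=1, 202=7, 203=13
Total turnaround = 4 + 1 + 7 + 13 = 25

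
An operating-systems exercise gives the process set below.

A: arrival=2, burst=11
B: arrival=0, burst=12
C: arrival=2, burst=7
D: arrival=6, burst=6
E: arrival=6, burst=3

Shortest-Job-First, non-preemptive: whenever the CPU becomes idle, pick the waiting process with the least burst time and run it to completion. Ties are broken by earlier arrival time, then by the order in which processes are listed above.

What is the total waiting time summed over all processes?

60

Timeline: | B 0-12 | E 12-15 | D 15-21 | C 21-28 | A 28-39 |
Completion: A=39  B=12  C=28  D=21  E=15
Waiting = turnaround − burst: A=26, B=0, C=19, D=9, E=6
Total waiting = 26 + 0 + 19 + 9 + 6 = 60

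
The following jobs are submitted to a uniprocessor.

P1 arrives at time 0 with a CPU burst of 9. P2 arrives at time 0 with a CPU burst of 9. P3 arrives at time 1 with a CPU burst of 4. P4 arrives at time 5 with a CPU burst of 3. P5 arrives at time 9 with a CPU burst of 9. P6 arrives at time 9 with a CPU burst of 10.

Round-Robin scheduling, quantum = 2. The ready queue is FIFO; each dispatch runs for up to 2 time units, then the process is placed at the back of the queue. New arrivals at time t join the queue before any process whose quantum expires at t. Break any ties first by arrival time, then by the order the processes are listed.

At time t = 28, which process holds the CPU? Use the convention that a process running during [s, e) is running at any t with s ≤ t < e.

P6

Gantt: | P1 0-2 | P2 2-4 | P3 4-6 | P1 6-8 | P2 8-10 | P4 10-12 | P3 12-14 | P1 14-16 | P5 16-18 | P6 18-20 | P2 20-22 | P4 22-23 | P1 23-25 | P5 25-27 | P6 27-29 | P2 29-31 | P1 31-32 | P5 32-34 | P6 34-36 | P2 36-37 | P5 37-39 | P6 39-41 | P5 41-42 | P6 42-44 |
Completion: P1=32  P2=37  P3=14  P4=23  P5=42  P6=44
Turnaround (C−A): P1=32  P2=37  P3=13  P4=18  P5=33  P6=35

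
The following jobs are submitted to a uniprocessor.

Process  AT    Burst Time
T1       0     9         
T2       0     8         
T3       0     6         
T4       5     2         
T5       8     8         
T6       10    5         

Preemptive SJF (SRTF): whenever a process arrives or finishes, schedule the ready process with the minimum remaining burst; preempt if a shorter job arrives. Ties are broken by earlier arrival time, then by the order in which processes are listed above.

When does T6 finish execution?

Gantt: | T3 0-6 | T4 6-8 | T2 8-10 | T6 10-15 | T2 15-21 | T5 21-29 | T1 29-38 |
Completion: T1=38  T2=21  T3=6  T4=8  T5=29  T6=15
Turnaround (C−A): T1=38  T2=21  T3=6  T4=3  T5=21  T6=5

15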